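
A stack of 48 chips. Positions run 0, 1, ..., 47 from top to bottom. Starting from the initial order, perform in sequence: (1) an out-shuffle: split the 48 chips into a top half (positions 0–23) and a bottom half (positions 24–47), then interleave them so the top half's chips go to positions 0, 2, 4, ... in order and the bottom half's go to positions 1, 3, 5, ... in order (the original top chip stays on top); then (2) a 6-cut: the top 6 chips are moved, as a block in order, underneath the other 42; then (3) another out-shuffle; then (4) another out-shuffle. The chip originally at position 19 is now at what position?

Track the chip from position 19 forward through each operation:
  after op 1 (out-shuffle): 19 → 38
  after op 2 (cut 6): 38 → 32
  after op 3 (out-shuffle): 32 → 17
  after op 4 (out-shuffle): 17 → 34

34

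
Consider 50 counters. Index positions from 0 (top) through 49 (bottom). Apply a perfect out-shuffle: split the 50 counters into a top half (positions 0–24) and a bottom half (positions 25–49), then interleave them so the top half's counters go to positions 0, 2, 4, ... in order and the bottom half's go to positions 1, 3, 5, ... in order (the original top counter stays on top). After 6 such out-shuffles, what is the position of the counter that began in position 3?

Track the counter's position through each out-shuffle:
3 → 6 → 12 → 24 → 48 → 47 → 45

45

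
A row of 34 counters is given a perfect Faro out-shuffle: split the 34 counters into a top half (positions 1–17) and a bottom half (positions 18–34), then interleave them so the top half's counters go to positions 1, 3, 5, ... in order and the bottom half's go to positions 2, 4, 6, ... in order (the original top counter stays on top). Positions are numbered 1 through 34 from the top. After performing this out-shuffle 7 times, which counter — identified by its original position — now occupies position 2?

Work backwards from position 2, undoing one out-shuffle at a time:
2 ← 18 ← 26 ← 30 ← 32 ← 33 ← 17 ← 9
So the counter now at position 2 started at position 9.

9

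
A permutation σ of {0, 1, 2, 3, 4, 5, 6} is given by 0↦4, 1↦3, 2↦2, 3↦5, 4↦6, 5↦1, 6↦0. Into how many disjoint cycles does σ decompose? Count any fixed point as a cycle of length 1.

3

Cycle decomposition: (0 4 6) (1 3 5) (2).
3 cycles.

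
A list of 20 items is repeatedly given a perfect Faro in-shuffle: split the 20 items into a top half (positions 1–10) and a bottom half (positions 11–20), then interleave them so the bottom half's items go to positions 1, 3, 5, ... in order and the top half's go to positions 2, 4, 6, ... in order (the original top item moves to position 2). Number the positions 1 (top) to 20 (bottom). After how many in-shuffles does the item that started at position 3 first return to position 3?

3

Follow position 3 under repeated in-shuffles:
3 → 6 → 12 → 3
It first returns after 3 in-shuffles.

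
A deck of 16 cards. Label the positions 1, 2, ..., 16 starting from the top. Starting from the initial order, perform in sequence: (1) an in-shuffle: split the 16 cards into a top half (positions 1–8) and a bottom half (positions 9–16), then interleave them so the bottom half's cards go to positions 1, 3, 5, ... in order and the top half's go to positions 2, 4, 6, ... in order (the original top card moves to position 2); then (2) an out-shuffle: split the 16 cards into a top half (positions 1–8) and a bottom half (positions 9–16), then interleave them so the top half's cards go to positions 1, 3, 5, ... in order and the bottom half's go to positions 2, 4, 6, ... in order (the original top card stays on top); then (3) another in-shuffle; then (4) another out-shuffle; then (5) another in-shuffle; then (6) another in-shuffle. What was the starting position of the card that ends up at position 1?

Undo the operations in reverse order, starting from position 1:
  undo op 6 (in-shuffle, from bottom half): 1 ← 9
  undo op 5 (in-shuffle, from bottom half): 9 ← 13
  undo op 4 (out-shuffle, from top half): 13 ← 7
  undo op 3 (in-shuffle, from bottom half): 7 ← 12
  undo op 2 (out-shuffle, from bottom half): 12 ← 14
  undo op 1 (in-shuffle, from top half): 14 ← 7
So the card at position 1 came from original position 7.

7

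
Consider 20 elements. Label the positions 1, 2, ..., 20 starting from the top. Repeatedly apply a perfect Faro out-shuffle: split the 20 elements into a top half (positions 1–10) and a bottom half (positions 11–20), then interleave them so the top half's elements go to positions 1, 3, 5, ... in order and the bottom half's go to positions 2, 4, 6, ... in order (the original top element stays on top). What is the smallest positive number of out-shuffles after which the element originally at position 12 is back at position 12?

Follow position 12 under repeated out-shuffles:
12 → 4 → 7 → 13 → 6 → 11 → 2 → 3 → 5 → 9 → 17 → 14 → 8 → 15 → 10 → 19 → 18 → 16 → 12
It first returns after 18 out-shuffles.

18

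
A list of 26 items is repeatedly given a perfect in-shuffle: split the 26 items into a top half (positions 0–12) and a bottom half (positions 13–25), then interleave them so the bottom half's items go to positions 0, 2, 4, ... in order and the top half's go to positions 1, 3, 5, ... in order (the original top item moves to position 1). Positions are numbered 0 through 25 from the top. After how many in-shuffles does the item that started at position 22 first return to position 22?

18

Follow position 22 under repeated in-shuffles:
22 → 18 → 10 → 21 → 16 → 6 → 13 → 0 → 1 → 3 → 7 → 15 → 4 → 9 → 19 → 12 → 25 → 24 → 22
It first returns after 18 in-shuffles.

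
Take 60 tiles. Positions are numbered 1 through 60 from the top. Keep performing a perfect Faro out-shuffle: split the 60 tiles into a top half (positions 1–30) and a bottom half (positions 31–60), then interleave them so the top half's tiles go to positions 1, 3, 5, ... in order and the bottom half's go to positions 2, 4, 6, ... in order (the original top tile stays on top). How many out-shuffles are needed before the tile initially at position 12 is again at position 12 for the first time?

58

Follow position 12 under repeated out-shuffles:
12 → 23 → 45 → 30 → 59 → 58 → 56 → 52 → ... → 12 (length 58)
It first returns after 58 out-shuffles.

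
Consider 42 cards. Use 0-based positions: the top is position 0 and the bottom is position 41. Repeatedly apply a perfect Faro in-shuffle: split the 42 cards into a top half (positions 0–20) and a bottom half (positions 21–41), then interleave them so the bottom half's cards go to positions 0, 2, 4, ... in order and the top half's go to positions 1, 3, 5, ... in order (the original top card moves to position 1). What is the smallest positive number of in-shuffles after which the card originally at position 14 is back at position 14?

14

Follow position 14 under repeated in-shuffles:
14 → 29 → 16 → 33 → 24 → 6 → 13 → 27 → 12 → 25 → 8 → 17 → 35 → 28 → 14
It first returns after 14 in-shuffles.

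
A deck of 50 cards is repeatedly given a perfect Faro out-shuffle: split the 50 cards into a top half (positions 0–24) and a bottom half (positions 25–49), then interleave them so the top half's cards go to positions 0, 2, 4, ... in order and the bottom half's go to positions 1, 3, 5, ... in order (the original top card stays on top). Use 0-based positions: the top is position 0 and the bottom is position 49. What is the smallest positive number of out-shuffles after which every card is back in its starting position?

The out-shuffle permutes the 50 positions with cycle lengths [1, 1, 3, 3, 21, 21].
Every card is home exactly when every cycle has completed a whole number of laps, i.e. after lcm(1, 3, 21) = 21 out-shuffles.

21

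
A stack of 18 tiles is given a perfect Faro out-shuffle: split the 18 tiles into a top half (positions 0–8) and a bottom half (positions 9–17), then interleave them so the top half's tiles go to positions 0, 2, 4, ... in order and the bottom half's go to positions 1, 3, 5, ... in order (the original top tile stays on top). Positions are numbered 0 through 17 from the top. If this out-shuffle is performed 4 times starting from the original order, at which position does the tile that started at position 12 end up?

5

Track the tile's position through each out-shuffle:
12 → 7 → 14 → 11 → 5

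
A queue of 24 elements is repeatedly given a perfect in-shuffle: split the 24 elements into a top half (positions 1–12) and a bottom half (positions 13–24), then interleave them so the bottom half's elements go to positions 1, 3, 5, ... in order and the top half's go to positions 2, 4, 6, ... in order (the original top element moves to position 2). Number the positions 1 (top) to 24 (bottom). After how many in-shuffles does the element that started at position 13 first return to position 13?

20

Follow position 13 under repeated in-shuffles:
13 → 1 → 2 → 4 → 8 → 16 → 7 → 14 → 3 → 6 → 12 → 24 → 23 → 21 → 17 → 9 → 18 → 11 → 22 → 19 → 13
It first returns after 20 in-shuffles.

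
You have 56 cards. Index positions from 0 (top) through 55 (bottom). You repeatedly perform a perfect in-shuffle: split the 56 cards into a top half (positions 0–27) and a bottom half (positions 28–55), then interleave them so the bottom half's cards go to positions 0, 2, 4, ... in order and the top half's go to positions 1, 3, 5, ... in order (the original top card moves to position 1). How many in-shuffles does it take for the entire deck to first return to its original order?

The in-shuffle permutes the 56 positions with cycle lengths [2, 18, 18, 18].
Every card is home exactly when every cycle has completed a whole number of laps, i.e. after lcm(2, 18) = 18 in-shuffles.

18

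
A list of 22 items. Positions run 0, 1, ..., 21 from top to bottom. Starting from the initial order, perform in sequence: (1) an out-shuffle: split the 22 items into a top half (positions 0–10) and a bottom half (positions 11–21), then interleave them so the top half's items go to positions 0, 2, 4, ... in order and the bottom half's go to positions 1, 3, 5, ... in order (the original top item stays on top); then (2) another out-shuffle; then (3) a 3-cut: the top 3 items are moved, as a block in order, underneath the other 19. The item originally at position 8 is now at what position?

Track the item from position 8 forward through each operation:
  after op 1 (out-shuffle): 8 → 16
  after op 2 (out-shuffle): 16 → 11
  after op 3 (cut 3): 11 → 8

8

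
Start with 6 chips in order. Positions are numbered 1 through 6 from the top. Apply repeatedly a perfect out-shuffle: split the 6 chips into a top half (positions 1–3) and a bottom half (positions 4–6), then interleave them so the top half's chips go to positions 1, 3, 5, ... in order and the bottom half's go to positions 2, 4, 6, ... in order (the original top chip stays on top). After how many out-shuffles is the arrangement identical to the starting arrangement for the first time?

4

The out-shuffle permutes the 6 positions with cycle lengths [1, 1, 4].
Every chip is home exactly when every cycle has completed a whole number of laps, i.e. after lcm(1, 4) = 4 out-shuffles.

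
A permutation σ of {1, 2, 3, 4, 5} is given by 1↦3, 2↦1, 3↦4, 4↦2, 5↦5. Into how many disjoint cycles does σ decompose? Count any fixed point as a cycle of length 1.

Cycle decomposition: (1 3 4 2) (5).
2 cycles.

2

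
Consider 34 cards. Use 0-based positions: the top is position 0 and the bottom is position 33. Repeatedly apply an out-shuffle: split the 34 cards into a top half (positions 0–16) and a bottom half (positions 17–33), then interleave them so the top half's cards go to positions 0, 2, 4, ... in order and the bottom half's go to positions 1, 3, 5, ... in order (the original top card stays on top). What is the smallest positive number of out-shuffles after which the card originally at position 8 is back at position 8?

Follow position 8 under repeated out-shuffles:
8 → 16 → 32 → 31 → 29 → 25 → 17 → 1 → 2 → 4 → 8
It first returns after 10 out-shuffles.

10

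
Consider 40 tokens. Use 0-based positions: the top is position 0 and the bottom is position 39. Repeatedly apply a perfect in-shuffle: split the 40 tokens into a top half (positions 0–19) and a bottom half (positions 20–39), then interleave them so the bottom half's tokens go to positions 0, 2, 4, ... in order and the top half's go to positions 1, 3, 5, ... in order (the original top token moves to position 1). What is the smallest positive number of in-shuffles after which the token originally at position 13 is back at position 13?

20

Follow position 13 under repeated in-shuffles:
13 → 27 → 14 → 29 → 18 → 37 → 34 → 28 → 16 → 33 → 26 → 12 → 25 → 10 → 21 → 2 → 5 → 11 → 23 → 6 → 13
It first returns after 20 in-shuffles.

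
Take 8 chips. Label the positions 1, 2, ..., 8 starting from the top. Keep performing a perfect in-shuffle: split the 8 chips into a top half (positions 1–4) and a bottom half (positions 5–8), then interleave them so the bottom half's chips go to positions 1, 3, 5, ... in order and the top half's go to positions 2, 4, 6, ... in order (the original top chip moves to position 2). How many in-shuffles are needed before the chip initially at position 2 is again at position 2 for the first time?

Follow position 2 under repeated in-shuffles:
2 → 4 → 8 → 7 → 5 → 1 → 2
It first returns after 6 in-shuffles.

6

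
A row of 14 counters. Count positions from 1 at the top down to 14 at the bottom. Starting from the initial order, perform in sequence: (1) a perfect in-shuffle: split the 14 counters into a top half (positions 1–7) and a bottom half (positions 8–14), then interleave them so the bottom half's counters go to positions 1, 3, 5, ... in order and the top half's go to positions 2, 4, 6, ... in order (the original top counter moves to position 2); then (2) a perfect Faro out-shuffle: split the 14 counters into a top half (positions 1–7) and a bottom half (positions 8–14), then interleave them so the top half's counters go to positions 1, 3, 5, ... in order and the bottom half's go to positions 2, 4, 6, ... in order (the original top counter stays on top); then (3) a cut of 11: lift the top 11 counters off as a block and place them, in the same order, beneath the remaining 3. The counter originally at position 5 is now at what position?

9

Track the counter from position 5 forward through each operation:
  after op 1 (in-shuffle): 5 → 10
  after op 2 (out-shuffle): 10 → 6
  after op 3 (cut 11): 6 → 9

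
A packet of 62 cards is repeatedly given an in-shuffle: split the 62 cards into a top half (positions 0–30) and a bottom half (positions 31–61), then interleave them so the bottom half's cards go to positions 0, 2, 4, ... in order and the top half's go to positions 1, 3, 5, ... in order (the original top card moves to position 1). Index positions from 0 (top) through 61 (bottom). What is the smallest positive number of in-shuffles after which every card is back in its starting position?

The in-shuffle permutes the 62 positions with cycle lengths [2, 3, 3, 6, 6, 6, 6, 6, 6, 6, 6, 6].
Every card is home exactly when every cycle has completed a whole number of laps, i.e. after lcm(2, 3, 6) = 6 in-shuffles.

6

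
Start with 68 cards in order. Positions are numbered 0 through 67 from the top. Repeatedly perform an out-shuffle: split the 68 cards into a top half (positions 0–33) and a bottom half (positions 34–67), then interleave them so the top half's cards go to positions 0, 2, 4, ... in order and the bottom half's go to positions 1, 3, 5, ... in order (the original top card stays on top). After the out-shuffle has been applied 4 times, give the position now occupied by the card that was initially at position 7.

45

Track the card's position through each out-shuffle:
7 → 14 → 28 → 56 → 45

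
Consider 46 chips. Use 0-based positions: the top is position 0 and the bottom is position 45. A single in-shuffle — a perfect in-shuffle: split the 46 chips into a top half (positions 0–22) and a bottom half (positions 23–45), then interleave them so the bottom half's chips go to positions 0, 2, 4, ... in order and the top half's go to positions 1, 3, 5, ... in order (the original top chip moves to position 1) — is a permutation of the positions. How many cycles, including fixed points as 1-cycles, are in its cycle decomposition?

2

Trace each unvisited position around until it returns:
(0 1 3 7 15 31 ... len 23) (4 9 19 39 32 18 ... len 23)
2 cycles in total.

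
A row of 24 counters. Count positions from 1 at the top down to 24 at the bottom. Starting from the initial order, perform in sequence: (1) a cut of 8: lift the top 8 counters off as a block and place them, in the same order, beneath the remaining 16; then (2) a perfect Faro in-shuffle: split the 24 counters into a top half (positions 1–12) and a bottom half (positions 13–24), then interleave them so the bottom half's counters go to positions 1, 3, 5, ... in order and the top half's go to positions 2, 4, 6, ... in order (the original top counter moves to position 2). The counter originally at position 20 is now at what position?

24

Track the counter from position 20 forward through each operation:
  after op 1 (cut 8): 20 → 12
  after op 2 (in-shuffle): 12 → 24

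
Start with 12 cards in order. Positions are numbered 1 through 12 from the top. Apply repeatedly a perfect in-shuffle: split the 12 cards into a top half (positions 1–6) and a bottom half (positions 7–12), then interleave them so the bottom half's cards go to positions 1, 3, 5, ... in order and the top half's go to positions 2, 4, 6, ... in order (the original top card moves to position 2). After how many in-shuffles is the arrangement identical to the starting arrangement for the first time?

The in-shuffle permutes the 12 positions with cycle lengths [12].
Every card is home exactly when every cycle has completed a whole number of laps, i.e. after lcm(12) = 12 in-shuffles.

12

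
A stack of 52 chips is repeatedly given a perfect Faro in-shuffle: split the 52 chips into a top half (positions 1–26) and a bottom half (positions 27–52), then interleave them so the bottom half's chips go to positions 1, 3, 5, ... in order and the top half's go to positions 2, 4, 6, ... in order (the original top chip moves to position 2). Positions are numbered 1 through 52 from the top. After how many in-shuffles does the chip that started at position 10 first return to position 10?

52

Follow position 10 under repeated in-shuffles:
10 → 20 → 40 → 27 → 1 → 2 → 4 → 8 → ... → 10 (length 52)
It first returns after 52 in-shuffles.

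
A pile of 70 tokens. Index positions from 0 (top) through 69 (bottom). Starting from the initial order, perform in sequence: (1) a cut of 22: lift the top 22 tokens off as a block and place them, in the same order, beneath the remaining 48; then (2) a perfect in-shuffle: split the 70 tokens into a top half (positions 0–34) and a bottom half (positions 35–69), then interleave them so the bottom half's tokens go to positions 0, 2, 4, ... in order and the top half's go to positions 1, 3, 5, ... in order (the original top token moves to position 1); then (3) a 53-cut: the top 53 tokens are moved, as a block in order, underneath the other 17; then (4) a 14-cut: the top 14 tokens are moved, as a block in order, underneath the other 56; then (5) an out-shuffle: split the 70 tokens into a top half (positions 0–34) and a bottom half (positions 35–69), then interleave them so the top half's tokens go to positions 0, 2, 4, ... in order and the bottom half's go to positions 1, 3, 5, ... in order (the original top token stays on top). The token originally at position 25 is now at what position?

20

Track the token from position 25 forward through each operation:
  after op 1 (cut 22): 25 → 3
  after op 2 (in-shuffle): 3 → 7
  after op 3 (cut 53): 7 → 24
  after op 4 (cut 14): 24 → 10
  after op 5 (out-shuffle): 10 → 20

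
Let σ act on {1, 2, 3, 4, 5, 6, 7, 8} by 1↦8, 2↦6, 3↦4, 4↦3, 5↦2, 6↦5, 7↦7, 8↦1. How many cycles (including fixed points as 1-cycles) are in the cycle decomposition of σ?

Cycle decomposition: (1 8) (2 6 5) (3 4) (7).
4 cycles.

4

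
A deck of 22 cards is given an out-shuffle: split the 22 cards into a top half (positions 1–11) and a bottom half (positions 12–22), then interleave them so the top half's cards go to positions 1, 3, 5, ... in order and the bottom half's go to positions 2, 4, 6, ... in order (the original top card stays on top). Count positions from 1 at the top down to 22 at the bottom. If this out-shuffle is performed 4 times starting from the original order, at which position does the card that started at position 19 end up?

Track the card's position through each out-shuffle:
19 → 16 → 10 → 19 → 16

16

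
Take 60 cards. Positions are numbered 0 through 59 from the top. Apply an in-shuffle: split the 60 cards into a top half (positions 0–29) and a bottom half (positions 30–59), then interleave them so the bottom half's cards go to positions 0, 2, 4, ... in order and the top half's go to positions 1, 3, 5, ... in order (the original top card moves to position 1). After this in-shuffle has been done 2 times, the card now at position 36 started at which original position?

54

Work backwards from position 36, undoing one in-shuffle at a time:
36 ← 48 ← 54
So the card now at position 36 started at position 54.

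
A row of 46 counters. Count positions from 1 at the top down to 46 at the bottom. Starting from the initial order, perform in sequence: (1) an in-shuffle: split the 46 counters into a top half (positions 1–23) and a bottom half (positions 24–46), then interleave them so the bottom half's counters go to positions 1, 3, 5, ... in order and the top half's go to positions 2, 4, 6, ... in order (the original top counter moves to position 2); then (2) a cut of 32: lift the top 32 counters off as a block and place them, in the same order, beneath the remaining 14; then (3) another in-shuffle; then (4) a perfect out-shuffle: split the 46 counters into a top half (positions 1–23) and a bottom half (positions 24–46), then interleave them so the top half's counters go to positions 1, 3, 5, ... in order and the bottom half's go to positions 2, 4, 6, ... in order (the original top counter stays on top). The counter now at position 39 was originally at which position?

21

Undo the operations in reverse order, starting from position 39:
  undo op 4 (out-shuffle, from top half): 39 ← 20
  undo op 3 (in-shuffle, from top half): 20 ← 10
  undo op 2 (cut 32): 10 ← 42
  undo op 1 (in-shuffle, from top half): 42 ← 21
So the counter at position 39 came from original position 21.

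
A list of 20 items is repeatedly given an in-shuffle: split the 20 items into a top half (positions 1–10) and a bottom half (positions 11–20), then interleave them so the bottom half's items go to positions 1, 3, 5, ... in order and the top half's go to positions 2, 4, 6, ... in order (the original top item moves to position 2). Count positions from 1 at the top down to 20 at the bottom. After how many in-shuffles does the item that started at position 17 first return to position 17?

Follow position 17 under repeated in-shuffles:
17 → 13 → 5 → 10 → 20 → 19 → 17
It first returns after 6 in-shuffles.

6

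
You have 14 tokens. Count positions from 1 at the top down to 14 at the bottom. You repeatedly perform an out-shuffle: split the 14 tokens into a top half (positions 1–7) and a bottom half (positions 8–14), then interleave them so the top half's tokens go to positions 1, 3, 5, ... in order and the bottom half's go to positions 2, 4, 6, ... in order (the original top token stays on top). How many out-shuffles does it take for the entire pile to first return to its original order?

12

The out-shuffle permutes the 14 positions with cycle lengths [1, 1, 12].
Every token is home exactly when every cycle has completed a whole number of laps, i.e. after lcm(1, 12) = 12 out-shuffles.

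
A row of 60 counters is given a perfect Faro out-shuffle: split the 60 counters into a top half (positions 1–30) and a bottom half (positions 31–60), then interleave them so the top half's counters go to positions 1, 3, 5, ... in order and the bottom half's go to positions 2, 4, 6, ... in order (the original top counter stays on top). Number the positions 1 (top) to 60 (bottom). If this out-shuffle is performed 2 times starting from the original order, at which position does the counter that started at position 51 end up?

Track the counter's position through each out-shuffle:
51 → 42 → 24

24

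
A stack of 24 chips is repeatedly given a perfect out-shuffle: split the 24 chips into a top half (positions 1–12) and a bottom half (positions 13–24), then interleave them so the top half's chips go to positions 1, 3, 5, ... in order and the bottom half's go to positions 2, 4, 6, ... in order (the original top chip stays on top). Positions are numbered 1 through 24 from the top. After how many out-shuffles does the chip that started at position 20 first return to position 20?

11

Follow position 20 under repeated out-shuffles:
20 → 16 → 8 → 15 → 6 → 11 → 21 → 18 → 12 → 23 → 22 → 20
It first returns after 11 out-shuffles.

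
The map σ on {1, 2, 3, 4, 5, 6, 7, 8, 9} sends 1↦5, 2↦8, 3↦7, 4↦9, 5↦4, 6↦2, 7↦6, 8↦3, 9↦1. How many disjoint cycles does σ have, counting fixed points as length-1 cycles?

Cycle decomposition: (1 5 4 9) (2 8 3 7 6).
2 cycles.

2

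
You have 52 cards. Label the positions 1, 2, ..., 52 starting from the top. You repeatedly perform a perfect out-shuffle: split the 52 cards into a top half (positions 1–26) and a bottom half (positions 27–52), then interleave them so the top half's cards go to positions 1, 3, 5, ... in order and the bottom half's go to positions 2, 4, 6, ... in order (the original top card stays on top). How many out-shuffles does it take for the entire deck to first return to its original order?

8

The out-shuffle permutes the 52 positions with cycle lengths [1, 1, 2, 8, 8, 8, 8, 8, 8].
Every card is home exactly when every cycle has completed a whole number of laps, i.e. after lcm(1, 2, 8) = 8 out-shuffles.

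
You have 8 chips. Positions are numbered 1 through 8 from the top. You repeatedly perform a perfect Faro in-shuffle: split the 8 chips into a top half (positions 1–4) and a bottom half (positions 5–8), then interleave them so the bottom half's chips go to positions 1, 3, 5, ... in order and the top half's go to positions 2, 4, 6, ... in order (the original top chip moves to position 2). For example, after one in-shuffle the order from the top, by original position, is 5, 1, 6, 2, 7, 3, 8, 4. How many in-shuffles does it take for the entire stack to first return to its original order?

The in-shuffle permutes the 8 positions with cycle lengths [2, 6].
Every chip is home exactly when every cycle has completed a whole number of laps, i.e. after lcm(2, 6) = 6 in-shuffles.

6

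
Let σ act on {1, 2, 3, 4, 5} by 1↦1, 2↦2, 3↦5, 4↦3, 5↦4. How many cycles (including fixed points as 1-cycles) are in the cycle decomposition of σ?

3

Cycle decomposition: (1) (2) (3 5 4).
3 cycles.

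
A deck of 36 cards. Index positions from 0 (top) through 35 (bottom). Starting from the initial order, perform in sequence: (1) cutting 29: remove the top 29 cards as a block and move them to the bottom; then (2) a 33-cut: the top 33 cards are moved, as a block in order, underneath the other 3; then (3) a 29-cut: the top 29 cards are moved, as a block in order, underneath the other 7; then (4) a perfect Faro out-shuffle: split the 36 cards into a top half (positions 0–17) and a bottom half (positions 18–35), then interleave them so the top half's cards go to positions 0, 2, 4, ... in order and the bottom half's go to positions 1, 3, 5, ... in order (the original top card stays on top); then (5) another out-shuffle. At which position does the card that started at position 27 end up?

32

Track the card from position 27 forward through each operation:
  after op 1 (cut 29): 27 → 34
  after op 2 (cut 33): 34 → 1
  after op 3 (cut 29): 1 → 8
  after op 4 (out-shuffle): 8 → 16
  after op 5 (out-shuffle): 16 → 32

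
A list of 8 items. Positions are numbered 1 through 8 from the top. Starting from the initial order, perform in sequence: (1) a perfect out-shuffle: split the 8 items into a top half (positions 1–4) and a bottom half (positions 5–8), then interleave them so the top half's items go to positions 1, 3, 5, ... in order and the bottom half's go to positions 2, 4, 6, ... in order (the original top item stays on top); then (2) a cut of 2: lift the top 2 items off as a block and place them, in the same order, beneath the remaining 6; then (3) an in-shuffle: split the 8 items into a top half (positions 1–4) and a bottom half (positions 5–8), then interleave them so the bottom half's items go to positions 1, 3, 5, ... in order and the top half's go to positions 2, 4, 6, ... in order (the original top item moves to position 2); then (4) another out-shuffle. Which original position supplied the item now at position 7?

Undo the operations in reverse order, starting from position 7:
  undo op 4 (out-shuffle, from top half): 7 ← 4
  undo op 3 (in-shuffle, from top half): 4 ← 2
  undo op 2 (cut 2): 2 ← 4
  undo op 1 (out-shuffle, from bottom half): 4 ← 6
So the item at position 7 came from original position 6.

6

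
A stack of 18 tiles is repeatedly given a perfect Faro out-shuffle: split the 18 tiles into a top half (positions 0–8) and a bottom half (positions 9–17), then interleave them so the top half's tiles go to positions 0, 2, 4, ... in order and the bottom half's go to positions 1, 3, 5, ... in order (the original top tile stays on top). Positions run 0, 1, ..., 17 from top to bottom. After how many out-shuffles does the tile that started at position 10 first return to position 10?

Follow position 10 under repeated out-shuffles:
10 → 3 → 6 → 12 → 7 → 14 → 11 → 5 → 10
It first returns after 8 out-shuffles.

8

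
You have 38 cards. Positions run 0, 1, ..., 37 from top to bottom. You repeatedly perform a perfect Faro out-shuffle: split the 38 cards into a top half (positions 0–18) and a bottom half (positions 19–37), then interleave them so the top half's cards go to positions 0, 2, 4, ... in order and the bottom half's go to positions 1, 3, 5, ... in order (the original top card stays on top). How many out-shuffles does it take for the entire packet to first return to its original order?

36

The out-shuffle permutes the 38 positions with cycle lengths [1, 1, 36].
Every card is home exactly when every cycle has completed a whole number of laps, i.e. after lcm(1, 36) = 36 out-shuffles.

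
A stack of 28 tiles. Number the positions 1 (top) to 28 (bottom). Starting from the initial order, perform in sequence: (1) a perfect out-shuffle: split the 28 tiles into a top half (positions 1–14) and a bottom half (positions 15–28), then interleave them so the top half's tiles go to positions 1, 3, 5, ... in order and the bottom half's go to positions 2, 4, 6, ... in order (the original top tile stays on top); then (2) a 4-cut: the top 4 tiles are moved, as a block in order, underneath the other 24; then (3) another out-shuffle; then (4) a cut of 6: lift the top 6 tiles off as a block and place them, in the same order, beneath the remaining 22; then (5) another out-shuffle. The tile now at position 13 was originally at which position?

Undo the operations in reverse order, starting from position 13:
  undo op 5 (out-shuffle, from top half): 13 ← 7
  undo op 4 (cut 6): 7 ← 13
  undo op 3 (out-shuffle, from top half): 13 ← 7
  undo op 2 (cut 4): 7 ← 11
  undo op 1 (out-shuffle, from top half): 11 ← 6
So the tile at position 13 came from original position 6.

6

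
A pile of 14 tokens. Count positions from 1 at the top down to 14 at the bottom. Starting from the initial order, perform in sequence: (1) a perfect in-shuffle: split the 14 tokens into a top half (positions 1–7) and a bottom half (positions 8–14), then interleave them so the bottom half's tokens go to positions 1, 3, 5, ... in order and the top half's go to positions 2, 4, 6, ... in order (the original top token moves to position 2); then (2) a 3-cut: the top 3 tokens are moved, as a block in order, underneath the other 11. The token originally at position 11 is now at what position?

Track the token from position 11 forward through each operation:
  after op 1 (in-shuffle): 11 → 7
  after op 2 (cut 3): 7 → 4

4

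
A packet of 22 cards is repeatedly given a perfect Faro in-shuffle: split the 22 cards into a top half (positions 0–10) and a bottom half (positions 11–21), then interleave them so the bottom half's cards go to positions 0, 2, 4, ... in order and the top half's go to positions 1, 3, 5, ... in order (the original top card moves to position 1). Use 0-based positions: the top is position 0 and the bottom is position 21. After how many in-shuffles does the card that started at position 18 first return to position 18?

11

Follow position 18 under repeated in-shuffles:
18 → 14 → 6 → 13 → 4 → 9 → 19 → 16 → 10 → 21 → 20 → 18
It first returns after 11 in-shuffles.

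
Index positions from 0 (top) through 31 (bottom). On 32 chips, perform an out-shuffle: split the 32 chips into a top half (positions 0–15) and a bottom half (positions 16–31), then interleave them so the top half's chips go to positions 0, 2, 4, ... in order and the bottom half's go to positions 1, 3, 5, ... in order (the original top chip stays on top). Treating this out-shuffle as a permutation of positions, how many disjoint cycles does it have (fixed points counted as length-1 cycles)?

8

Trace each unvisited position around until it returns:
(0) (1 2 4 8 16) (3 6 12 24 17) (5 10 20 9 18) (7 14 28 25 19) (11 22 13 26 21) (15 30 29 27 23) (31)
8 cycles in total.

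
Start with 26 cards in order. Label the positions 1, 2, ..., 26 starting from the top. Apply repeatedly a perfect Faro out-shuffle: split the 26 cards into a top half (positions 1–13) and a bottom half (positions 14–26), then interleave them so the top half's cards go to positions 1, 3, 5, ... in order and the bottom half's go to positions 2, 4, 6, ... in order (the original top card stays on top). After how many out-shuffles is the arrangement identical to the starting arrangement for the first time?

The out-shuffle permutes the 26 positions with cycle lengths [1, 1, 4, 20].
Every card is home exactly when every cycle has completed a whole number of laps, i.e. after lcm(1, 4, 20) = 20 out-shuffles.

20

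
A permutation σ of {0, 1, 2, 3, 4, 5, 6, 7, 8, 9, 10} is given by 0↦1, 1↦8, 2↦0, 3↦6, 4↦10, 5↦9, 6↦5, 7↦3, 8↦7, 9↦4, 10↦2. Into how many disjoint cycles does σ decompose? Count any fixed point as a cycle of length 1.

1

Cycle decomposition: (0 1 8 7 3 6 5 9 4 10 2).
1 cycle.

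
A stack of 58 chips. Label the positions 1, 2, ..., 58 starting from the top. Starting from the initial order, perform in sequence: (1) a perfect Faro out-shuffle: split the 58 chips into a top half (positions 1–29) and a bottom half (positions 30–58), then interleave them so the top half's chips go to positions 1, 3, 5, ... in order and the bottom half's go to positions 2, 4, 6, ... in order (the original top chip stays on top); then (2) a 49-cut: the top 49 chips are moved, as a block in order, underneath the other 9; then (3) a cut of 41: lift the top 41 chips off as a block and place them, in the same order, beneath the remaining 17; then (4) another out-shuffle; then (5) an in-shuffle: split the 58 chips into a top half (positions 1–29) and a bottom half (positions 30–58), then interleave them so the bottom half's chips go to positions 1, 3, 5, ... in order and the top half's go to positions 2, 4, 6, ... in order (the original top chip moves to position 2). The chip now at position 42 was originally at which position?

Undo the operations in reverse order, starting from position 42:
  undo op 5 (in-shuffle, from top half): 42 ← 21
  undo op 4 (out-shuffle, from top half): 21 ← 11
  undo op 3 (cut 41): 11 ← 52
  undo op 2 (cut 49): 52 ← 43
  undo op 1 (out-shuffle, from top half): 43 ← 22
So the chip at position 42 came from original position 22.

22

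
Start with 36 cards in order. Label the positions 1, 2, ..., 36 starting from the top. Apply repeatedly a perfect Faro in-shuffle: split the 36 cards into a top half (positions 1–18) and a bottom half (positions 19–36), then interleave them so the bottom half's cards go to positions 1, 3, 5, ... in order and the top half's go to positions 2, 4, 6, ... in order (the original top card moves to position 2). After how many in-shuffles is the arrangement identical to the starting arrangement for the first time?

The in-shuffle permutes the 36 positions with cycle lengths [36].
Every card is home exactly when every cycle has completed a whole number of laps, i.e. after lcm(36) = 36 in-shuffles.

36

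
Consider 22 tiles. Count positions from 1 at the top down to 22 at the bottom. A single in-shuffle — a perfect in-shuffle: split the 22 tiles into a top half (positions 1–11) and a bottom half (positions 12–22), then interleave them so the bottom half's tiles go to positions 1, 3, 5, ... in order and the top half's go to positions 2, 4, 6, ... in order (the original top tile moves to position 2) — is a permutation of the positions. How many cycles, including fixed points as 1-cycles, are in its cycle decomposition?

Trace each unvisited position around until it returns:
(1 2 4 8 16 9 ... len 11) (5 10 20 17 11 22 ... len 11)
2 cycles in total.

2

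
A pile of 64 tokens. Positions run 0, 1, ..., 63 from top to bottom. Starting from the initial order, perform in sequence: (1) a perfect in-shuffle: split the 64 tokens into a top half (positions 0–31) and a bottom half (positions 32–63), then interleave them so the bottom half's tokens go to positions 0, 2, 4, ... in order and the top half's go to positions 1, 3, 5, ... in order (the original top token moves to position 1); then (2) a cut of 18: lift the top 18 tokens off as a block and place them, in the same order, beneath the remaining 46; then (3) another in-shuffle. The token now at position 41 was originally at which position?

Undo the operations in reverse order, starting from position 41:
  undo op 3 (in-shuffle, from top half): 41 ← 20
  undo op 2 (cut 18): 20 ← 38
  undo op 1 (in-shuffle, from bottom half): 38 ← 51
So the token at position 41 came from original position 51.

51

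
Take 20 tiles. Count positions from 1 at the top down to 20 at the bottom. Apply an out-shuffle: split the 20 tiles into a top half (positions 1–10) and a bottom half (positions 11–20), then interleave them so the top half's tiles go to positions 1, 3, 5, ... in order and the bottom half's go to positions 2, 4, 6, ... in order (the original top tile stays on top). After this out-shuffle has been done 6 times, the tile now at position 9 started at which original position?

Work backwards from position 9, undoing one out-shuffle at a time:
9 ← 5 ← 3 ← 2 ← 11 ← 6 ← 13
So the tile now at position 9 started at position 13.

13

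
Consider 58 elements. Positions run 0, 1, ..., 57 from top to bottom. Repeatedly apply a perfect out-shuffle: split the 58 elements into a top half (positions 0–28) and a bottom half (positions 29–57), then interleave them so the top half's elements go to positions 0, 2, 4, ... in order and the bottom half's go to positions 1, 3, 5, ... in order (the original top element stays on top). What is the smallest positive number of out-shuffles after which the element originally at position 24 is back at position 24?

Follow position 24 under repeated out-shuffles:
24 → 48 → 39 → 21 → 42 → 27 → 54 → 51 → 45 → 33 → 9 → 18 → 36 → 15 → 30 → 3 → 6 → 12 → 24
It first returns after 18 out-shuffles.

18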